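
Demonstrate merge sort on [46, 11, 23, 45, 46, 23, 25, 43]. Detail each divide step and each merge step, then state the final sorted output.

Merge sort trace:

Split: [46, 11, 23, 45, 46, 23, 25, 43] -> [46, 11, 23, 45] and [46, 23, 25, 43]
  Split: [46, 11, 23, 45] -> [46, 11] and [23, 45]
    Split: [46, 11] -> [46] and [11]
    Merge: [46] + [11] -> [11, 46]
    Split: [23, 45] -> [23] and [45]
    Merge: [23] + [45] -> [23, 45]
  Merge: [11, 46] + [23, 45] -> [11, 23, 45, 46]
  Split: [46, 23, 25, 43] -> [46, 23] and [25, 43]
    Split: [46, 23] -> [46] and [23]
    Merge: [46] + [23] -> [23, 46]
    Split: [25, 43] -> [25] and [43]
    Merge: [25] + [43] -> [25, 43]
  Merge: [23, 46] + [25, 43] -> [23, 25, 43, 46]
Merge: [11, 23, 45, 46] + [23, 25, 43, 46] -> [11, 23, 23, 25, 43, 45, 46, 46]

Final sorted array: [11, 23, 23, 25, 43, 45, 46, 46]

The merge sort proceeds by recursively splitting the array and merging sorted halves.
After all merges, the sorted array is [11, 23, 23, 25, 43, 45, 46, 46].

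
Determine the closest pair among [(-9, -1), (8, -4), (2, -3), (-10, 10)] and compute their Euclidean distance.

Computing all pairwise distances among 4 points:

d((-9, -1), (8, -4)) = 17.2627
d((-9, -1), (2, -3)) = 11.1803
d((-9, -1), (-10, 10)) = 11.0454
d((8, -4), (2, -3)) = 6.0828 <-- minimum
d((8, -4), (-10, 10)) = 22.8035
d((2, -3), (-10, 10)) = 17.6918

Closest pair: (8, -4) and (2, -3) with distance 6.0828

The closest pair is (8, -4) and (2, -3) with Euclidean distance 6.0828. For 4 points, brute-force pairwise comparison is shown above. For large n, the divide-and-conquer algorithm (sort by x, recurse on halves, check the dividing strip) achieves O(n log n).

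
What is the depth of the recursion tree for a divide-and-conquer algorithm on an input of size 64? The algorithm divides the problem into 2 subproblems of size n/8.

For divide and conquer with division factor 8:

Problem sizes at each level:
Level 0: 64
Level 1: 8
Level 2: 1

The root is level 0 and the size-1 base case is level 2 (the tree spans levels 0 through 2, i.e. 3 levels counting the root), so the depth is the number of divisions: log_8(64) = 2

The recursion tree depth is log_8(64) = 2. At each level, the problem size is divided by 8, so it takes 2 divisions to reduce to a base case of size 1. The algorithm makes 2 recursive calls at each level.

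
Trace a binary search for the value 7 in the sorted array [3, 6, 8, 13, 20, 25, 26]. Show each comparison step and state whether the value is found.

Binary search for 7 in [3, 6, 8, 13, 20, 25, 26]:

lo=0, hi=6, mid=3, arr[mid]=13 -> 13 > 7, search left half
lo=0, hi=2, mid=1, arr[mid]=6 -> 6 < 7, search right half
lo=2, hi=2, mid=2, arr[mid]=8 -> 8 > 7, search left half
lo=2 > hi=1, target 7 not found

Binary search determines that 7 is not in the array after 3 comparisons. The search space was exhausted without finding the target.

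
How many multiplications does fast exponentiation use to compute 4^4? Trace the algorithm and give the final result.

Computing 4^4 by squaring (build up from 4^1; each line after the first costs one multiplication):

4^1 = 4
4^2 = (4^1)^2 = 4^2 = 16
4^4 = (4^2)^2 = 16^2 = 256

Result: 256
Multiplications needed: 2 (2 lines after 4^1)

4^4 = 256. Using exponentiation by squaring, this requires 2 multiplications. The key idea: if the exponent is even, square the half-power; if odd, multiply by the base once.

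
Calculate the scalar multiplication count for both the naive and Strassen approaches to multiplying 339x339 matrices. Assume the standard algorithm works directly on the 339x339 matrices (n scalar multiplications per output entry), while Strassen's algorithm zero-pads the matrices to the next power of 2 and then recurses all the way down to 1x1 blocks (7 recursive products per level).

Matrix multiplication for 339x339 matrices:

Strassen's algorithm requires power-of-2 dimensions. Pad 339x339 to 512x512 (next power of 2).

Standard algorithm: 339^3 = 38958219 multiplications
Strassen's algorithm: 7^(log2(512)) = 7^9 = 40353607 multiplications
Difference: 38958219 - 40353607 = -1395388 (Strassen uses MORE here due to padding overhead — for small or just-over-power-of-2 n, padding can outweigh the per-level savings)

Standard: 38958219 multiplications (339^3). Strassen: 40353607 multiplications (7^9, after padding to 512x512). Strassen reduces 8 recursive multiplications to 7 at each level.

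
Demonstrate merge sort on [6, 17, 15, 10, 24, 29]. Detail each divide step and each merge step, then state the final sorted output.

Merge sort trace:

Split: [6, 17, 15, 10, 24, 29] -> [6, 17, 15] and [10, 24, 29]
  Split: [6, 17, 15] -> [6] and [17, 15]
    Split: [17, 15] -> [17] and [15]
    Merge: [17] + [15] -> [15, 17]
  Merge: [6] + [15, 17] -> [6, 15, 17]
  Split: [10, 24, 29] -> [10] and [24, 29]
    Split: [24, 29] -> [24] and [29]
    Merge: [24] + [29] -> [24, 29]
  Merge: [10] + [24, 29] -> [10, 24, 29]
Merge: [6, 15, 17] + [10, 24, 29] -> [6, 10, 15, 17, 24, 29]

Final sorted array: [6, 10, 15, 17, 24, 29]

The merge sort proceeds by recursively splitting the array and merging sorted halves.
After all merges, the sorted array is [6, 10, 15, 17, 24, 29].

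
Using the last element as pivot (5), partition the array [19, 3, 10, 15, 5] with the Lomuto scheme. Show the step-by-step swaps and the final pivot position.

Lomuto partition with pivot = 5:

Initial array: [19, 3, 10, 15, 5]

arr[0]=19 > 5: no swap
arr[1]=3 <= 5: swap with position 0, array becomes [3, 19, 10, 15, 5]
arr[2]=10 > 5: no swap
arr[3]=15 > 5: no swap

Place pivot at position 1: [3, 5, 10, 15, 19]
Pivot position: 1

After partitioning with pivot 5, the array becomes [3, 5, 10, 15, 19]. The pivot is placed at index 1. All elements to the left of the pivot are <= 5, and all elements to the right are > 5.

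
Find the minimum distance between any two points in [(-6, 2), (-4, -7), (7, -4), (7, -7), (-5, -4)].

Computing all pairwise distances among 5 points:

d((-6, 2), (-4, -7)) = 9.2195
d((-6, 2), (7, -4)) = 14.3178
d((-6, 2), (7, -7)) = 15.8114
d((-6, 2), (-5, -4)) = 6.0828
d((-4, -7), (7, -4)) = 11.4018
d((-4, -7), (7, -7)) = 11.0
d((-4, -7), (-5, -4)) = 3.1623
d((7, -4), (7, -7)) = 3.0 <-- minimum
d((7, -4), (-5, -4)) = 12.0
d((7, -7), (-5, -4)) = 12.3693

Closest pair: (7, -4) and (7, -7) with distance 3.0

The closest pair is (7, -4) and (7, -7) with Euclidean distance 3.0. For 5 points, brute-force pairwise comparison is shown above. For large n, the divide-and-conquer algorithm (sort by x, recurse on halves, check the dividing strip) achieves O(n log n).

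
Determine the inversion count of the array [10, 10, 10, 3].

Finding inversions in [10, 10, 10, 3]:

(0, 3): arr[0]=10 > arr[3]=3
(1, 3): arr[1]=10 > arr[3]=3
(2, 3): arr[2]=10 > arr[3]=3

Total inversions: 3

The array has 3 inversion(s): (0,3), (1,3), (2,3). Each pair (i,j) satisfies i < j and arr[i] > arr[j].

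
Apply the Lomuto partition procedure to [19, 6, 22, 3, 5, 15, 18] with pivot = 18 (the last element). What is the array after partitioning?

Lomuto partition with pivot = 18:

Initial array: [19, 6, 22, 3, 5, 15, 18]

arr[0]=19 > 18: no swap
arr[1]=6 <= 18: swap with position 0, array becomes [6, 19, 22, 3, 5, 15, 18]
arr[2]=22 > 18: no swap
arr[3]=3 <= 18: swap with position 1, array becomes [6, 3, 22, 19, 5, 15, 18]
arr[4]=5 <= 18: swap with position 2, array becomes [6, 3, 5, 19, 22, 15, 18]
arr[5]=15 <= 18: swap with position 3, array becomes [6, 3, 5, 15, 22, 19, 18]

Place pivot at position 4: [6, 3, 5, 15, 18, 19, 22]
Pivot position: 4

After partitioning with pivot 18, the array becomes [6, 3, 5, 15, 18, 19, 22]. The pivot is placed at index 4. All elements to the left of the pivot are <= 18, and all elements to the right are > 18.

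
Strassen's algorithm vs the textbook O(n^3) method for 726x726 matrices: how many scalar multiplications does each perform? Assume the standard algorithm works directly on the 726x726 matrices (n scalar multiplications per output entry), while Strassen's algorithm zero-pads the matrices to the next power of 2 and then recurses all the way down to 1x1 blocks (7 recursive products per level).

Matrix multiplication for 726x726 matrices:

Strassen's algorithm requires power-of-2 dimensions. Pad 726x726 to 1024x1024 (next power of 2).

Standard algorithm: 726^3 = 382657176 multiplications
Strassen's algorithm: 7^(log2(1024)) = 7^10 = 282475249 multiplications
Savings: 382657176 - 282475249 = 100181927 multiplications

Standard: 382657176 multiplications (726^3). Strassen: 282475249 multiplications (7^10, after padding to 1024x1024). Strassen reduces 8 recursive multiplications to 7 at each level.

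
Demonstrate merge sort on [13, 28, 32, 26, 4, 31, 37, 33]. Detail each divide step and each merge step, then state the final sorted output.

Merge sort trace:

Split: [13, 28, 32, 26, 4, 31, 37, 33] -> [13, 28, 32, 26] and [4, 31, 37, 33]
  Split: [13, 28, 32, 26] -> [13, 28] and [32, 26]
    Split: [13, 28] -> [13] and [28]
    Merge: [13] + [28] -> [13, 28]
    Split: [32, 26] -> [32] and [26]
    Merge: [32] + [26] -> [26, 32]
  Merge: [13, 28] + [26, 32] -> [13, 26, 28, 32]
  Split: [4, 31, 37, 33] -> [4, 31] and [37, 33]
    Split: [4, 31] -> [4] and [31]
    Merge: [4] + [31] -> [4, 31]
    Split: [37, 33] -> [37] and [33]
    Merge: [37] + [33] -> [33, 37]
  Merge: [4, 31] + [33, 37] -> [4, 31, 33, 37]
Merge: [13, 26, 28, 32] + [4, 31, 33, 37] -> [4, 13, 26, 28, 31, 32, 33, 37]

Final sorted array: [4, 13, 26, 28, 31, 32, 33, 37]

The merge sort proceeds by recursively splitting the array and merging sorted halves.
After all merges, the sorted array is [4, 13, 26, 28, 31, 32, 33, 37].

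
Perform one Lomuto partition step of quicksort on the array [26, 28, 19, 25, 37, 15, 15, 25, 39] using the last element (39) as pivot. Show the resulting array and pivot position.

Lomuto partition with pivot = 39:

Initial array: [26, 28, 19, 25, 37, 15, 15, 25, 39]

arr[0]=26 <= 39: swap with position 0, array becomes [26, 28, 19, 25, 37, 15, 15, 25, 39]
arr[1]=28 <= 39: swap with position 1, array becomes [26, 28, 19, 25, 37, 15, 15, 25, 39]
arr[2]=19 <= 39: swap with position 2, array becomes [26, 28, 19, 25, 37, 15, 15, 25, 39]
arr[3]=25 <= 39: swap with position 3, array becomes [26, 28, 19, 25, 37, 15, 15, 25, 39]
arr[4]=37 <= 39: swap with position 4, array becomes [26, 28, 19, 25, 37, 15, 15, 25, 39]
arr[5]=15 <= 39: swap with position 5, array becomes [26, 28, 19, 25, 37, 15, 15, 25, 39]
arr[6]=15 <= 39: swap with position 6, array becomes [26, 28, 19, 25, 37, 15, 15, 25, 39]
arr[7]=25 <= 39: swap with position 7, array becomes [26, 28, 19, 25, 37, 15, 15, 25, 39]

Place pivot at position 8: [26, 28, 19, 25, 37, 15, 15, 25, 39]
Pivot position: 8

After partitioning with pivot 39, the array becomes [26, 28, 19, 25, 37, 15, 15, 25, 39]. The pivot is placed at index 8. All elements to the left of the pivot are <= 39, and all elements to the right are > 39.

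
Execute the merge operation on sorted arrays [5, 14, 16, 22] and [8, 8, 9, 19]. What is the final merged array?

Merging process:

Compare 5 vs 8: take 5 from left. Merged: [5]
Compare 14 vs 8: take 8 from right. Merged: [5, 8]
Compare 14 vs 8: take 8 from right. Merged: [5, 8, 8]
Compare 14 vs 9: take 9 from right. Merged: [5, 8, 8, 9]
Compare 14 vs 19: take 14 from left. Merged: [5, 8, 8, 9, 14]
Compare 16 vs 19: take 16 from left. Merged: [5, 8, 8, 9, 14, 16]
Compare 22 vs 19: take 19 from right. Merged: [5, 8, 8, 9, 14, 16, 19]
Append remaining from left: [22]. Merged: [5, 8, 8, 9, 14, 16, 19, 22]

Final merged array: [5, 8, 8, 9, 14, 16, 19, 22]
Total comparisons: 7

The merged array is [5, 8, 8, 9, 14, 16, 19, 22], requiring 7 comparisons. The merge step runs in O(n) time where n is the total number of elements.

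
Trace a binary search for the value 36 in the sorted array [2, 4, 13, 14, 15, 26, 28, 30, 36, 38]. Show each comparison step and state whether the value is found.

Binary search for 36 in [2, 4, 13, 14, 15, 26, 28, 30, 36, 38]:

lo=0, hi=9, mid=4, arr[mid]=15 -> 15 < 36, search right half
lo=5, hi=9, mid=7, arr[mid]=30 -> 30 < 36, search right half
lo=8, hi=9, mid=8, arr[mid]=36 -> Found target at index 8!

Binary search finds 36 at index 8 after 3 comparisons. The search repeatedly halves the search space by comparing with the middle element.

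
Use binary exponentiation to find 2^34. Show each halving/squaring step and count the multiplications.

Computing 2^34 by squaring (build up from 2^1; each line after the first costs one multiplication):

2^1 = 2
2^2 = (2^1)^2 = 2^2 = 4
2^4 = (2^2)^2 = 4^2 = 16
2^8 = (2^4)^2 = 16^2 = 256
2^16 = (2^8)^2 = 256^2 = 65536
2^17 = 2 * 2^16 = 2 * 65536 = 131072
2^34 = (2^17)^2 = 131072^2 = 17179869184

Result: 17179869184
Multiplications needed: 6 (6 lines after 2^1)

2^34 = 17179869184. Using exponentiation by squaring, this requires 6 multiplications. The key idea: if the exponent is even, square the half-power; if odd, multiply by the base once.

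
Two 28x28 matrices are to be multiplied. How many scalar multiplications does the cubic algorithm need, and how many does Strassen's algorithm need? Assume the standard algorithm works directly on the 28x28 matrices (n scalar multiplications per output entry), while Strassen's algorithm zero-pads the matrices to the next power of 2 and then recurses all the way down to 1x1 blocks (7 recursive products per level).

Matrix multiplication for 28x28 matrices:

Strassen's algorithm requires power-of-2 dimensions. Pad 28x28 to 32x32 (next power of 2).

Standard algorithm: 28^3 = 21952 multiplications
Strassen's algorithm: 7^(log2(32)) = 7^5 = 16807 multiplications
Savings: 21952 - 16807 = 5145 multiplications

Standard: 21952 multiplications (28^3). Strassen: 16807 multiplications (7^5, after padding to 32x32). Strassen reduces 8 recursive multiplications to 7 at each level.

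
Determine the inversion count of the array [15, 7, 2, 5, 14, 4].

Finding inversions in [15, 7, 2, 5, 14, 4]:

(0, 1): arr[0]=15 > arr[1]=7
(0, 2): arr[0]=15 > arr[2]=2
(0, 3): arr[0]=15 > arr[3]=5
(0, 4): arr[0]=15 > arr[4]=14
(0, 5): arr[0]=15 > arr[5]=4
(1, 2): arr[1]=7 > arr[2]=2
(1, 3): arr[1]=7 > arr[3]=5
(1, 5): arr[1]=7 > arr[5]=4
(3, 5): arr[3]=5 > arr[5]=4
(4, 5): arr[4]=14 > arr[5]=4

Total inversions: 10

The array has 10 inversion(s): (0,1), (0,2), (0,3), (0,4), (0,5), (1,2), (1,3), (1,5), (3,5), (4,5). Each pair (i,j) satisfies i < j and arr[i] > arr[j].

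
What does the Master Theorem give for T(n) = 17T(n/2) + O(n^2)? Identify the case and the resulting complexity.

Master Theorem for T(n) = 17T(n/2) + O(n^2):

a = 17, b = 2, c = 2
log_b(a) = log_2(17) = 4.0875

Case 1: c = 2 < log_2(17) = 4.0875
T(n) = O(n^(log_2 17))

For T(n) = 17T(n/2) + O(n^2): log_2(17) = 4.0875. This is Case 1 of the Master Theorem (c < log_b(a), work dominated by leaves), giving O(n^(log_2 17)).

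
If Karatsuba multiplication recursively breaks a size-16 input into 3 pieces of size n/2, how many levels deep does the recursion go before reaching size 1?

For divide and conquer with division factor 2:

Problem sizes at each level:
Level 0: 16
Level 1: 8
Level 2: 4
Level 3: 2
Level 4: 1

The root is level 0 and the size-1 base case is level 4 (the tree spans levels 0 through 4, i.e. 5 levels counting the root), so the depth is the number of divisions: log_2(16) = 4

The recursion tree depth is log_2(16) = 4. At each level, the problem size is divided by 2, so it takes 4 divisions to reduce to a base case of size 1. The algorithm makes 3 recursive calls at each level.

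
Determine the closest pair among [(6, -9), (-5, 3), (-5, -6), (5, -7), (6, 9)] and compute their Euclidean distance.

Computing all pairwise distances among 5 points:

d((6, -9), (-5, 3)) = 16.2788
d((6, -9), (-5, -6)) = 11.4018
d((6, -9), (5, -7)) = 2.2361 <-- minimum
d((6, -9), (6, 9)) = 18.0
d((-5, 3), (-5, -6)) = 9.0
d((-5, 3), (5, -7)) = 14.1421
d((-5, 3), (6, 9)) = 12.53
d((-5, -6), (5, -7)) = 10.0499
d((-5, -6), (6, 9)) = 18.6011
d((5, -7), (6, 9)) = 16.0312

Closest pair: (6, -9) and (5, -7) with distance 2.2361

The closest pair is (6, -9) and (5, -7) with Euclidean distance 2.2361. For 5 points, brute-force pairwise comparison is shown above. For large n, the divide-and-conquer algorithm (sort by x, recurse on halves, check the dividing strip) achieves O(n log n).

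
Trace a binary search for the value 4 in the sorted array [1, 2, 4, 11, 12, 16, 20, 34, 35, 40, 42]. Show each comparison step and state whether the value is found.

Binary search for 4 in [1, 2, 4, 11, 12, 16, 20, 34, 35, 40, 42]:

lo=0, hi=10, mid=5, arr[mid]=16 -> 16 > 4, search left half
lo=0, hi=4, mid=2, arr[mid]=4 -> Found target at index 2!

Binary search finds 4 at index 2 after 2 comparisons. The search repeatedly halves the search space by comparing with the middle element.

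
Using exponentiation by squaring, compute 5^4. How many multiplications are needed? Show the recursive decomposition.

Computing 5^4 by squaring (build up from 5^1; each line after the first costs one multiplication):

5^1 = 5
5^2 = (5^1)^2 = 5^2 = 25
5^4 = (5^2)^2 = 25^2 = 625

Result: 625
Multiplications needed: 2 (2 lines after 5^1)

5^4 = 625. Using exponentiation by squaring, this requires 2 multiplications. The key idea: if the exponent is even, square the half-power; if odd, multiply by the base once.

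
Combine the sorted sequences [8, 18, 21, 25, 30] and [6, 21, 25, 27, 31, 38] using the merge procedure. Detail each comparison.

Merging process:

Compare 8 vs 6: take 6 from right. Merged: [6]
Compare 8 vs 21: take 8 from left. Merged: [6, 8]
Compare 18 vs 21: take 18 from left. Merged: [6, 8, 18]
Compare 21 vs 21: take 21 from left. Merged: [6, 8, 18, 21]
Compare 25 vs 21: take 21 from right. Merged: [6, 8, 18, 21, 21]
Compare 25 vs 25: take 25 from left. Merged: [6, 8, 18, 21, 21, 25]
Compare 30 vs 25: take 25 from right. Merged: [6, 8, 18, 21, 21, 25, 25]
Compare 30 vs 27: take 27 from right. Merged: [6, 8, 18, 21, 21, 25, 25, 27]
Compare 30 vs 31: take 30 from left. Merged: [6, 8, 18, 21, 21, 25, 25, 27, 30]
Append remaining from right: [31, 38]. Merged: [6, 8, 18, 21, 21, 25, 25, 27, 30, 31, 38]

Final merged array: [6, 8, 18, 21, 21, 25, 25, 27, 30, 31, 38]
Total comparisons: 9

The merged array is [6, 8, 18, 21, 21, 25, 25, 27, 30, 31, 38], requiring 9 comparisons. The merge step runs in O(n) time where n is the total number of elements.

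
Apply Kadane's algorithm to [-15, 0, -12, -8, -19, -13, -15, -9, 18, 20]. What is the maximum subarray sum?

Using Kadane's algorithm on [-15, 0, -12, -8, -19, -13, -15, -9, 18, 20]:

Scanning through the array:
Position 1 (value 0): max_ending_here = 0, max_so_far = 0
Position 2 (value -12): max_ending_here = -12, max_so_far = 0
Position 3 (value -8): max_ending_here = -8, max_so_far = 0
Position 4 (value -19): max_ending_here = -19, max_so_far = 0
Position 5 (value -13): max_ending_here = -13, max_so_far = 0
Position 6 (value -15): max_ending_here = -15, max_so_far = 0
Position 7 (value -9): max_ending_here = -9, max_so_far = 0
Position 8 (value 18): max_ending_here = 18, max_so_far = 18
Position 9 (value 20): max_ending_here = 38, max_so_far = 38

Maximum subarray: [18, 20]
Maximum sum: 38

The maximum subarray is [18, 20] with sum 38. This subarray runs from index 8 to index 9.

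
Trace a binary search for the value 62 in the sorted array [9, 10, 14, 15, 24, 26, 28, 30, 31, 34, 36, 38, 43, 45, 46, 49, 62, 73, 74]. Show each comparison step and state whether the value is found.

Binary search for 62 in [9, 10, 14, 15, 24, 26, 28, 30, 31, 34, 36, 38, 43, 45, 46, 49, 62, 73, 74]:

lo=0, hi=18, mid=9, arr[mid]=34 -> 34 < 62, search right half
lo=10, hi=18, mid=14, arr[mid]=46 -> 46 < 62, search right half
lo=15, hi=18, mid=16, arr[mid]=62 -> Found target at index 16!

Binary search finds 62 at index 16 after 3 comparisons. The search repeatedly halves the search space by comparing with the middle element.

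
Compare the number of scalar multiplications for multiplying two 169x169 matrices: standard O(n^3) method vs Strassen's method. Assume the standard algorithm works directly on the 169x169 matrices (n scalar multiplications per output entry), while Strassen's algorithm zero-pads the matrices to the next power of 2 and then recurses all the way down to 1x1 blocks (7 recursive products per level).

Matrix multiplication for 169x169 matrices:

Strassen's algorithm requires power-of-2 dimensions. Pad 169x169 to 256x256 (next power of 2).

Standard algorithm: 169^3 = 4826809 multiplications
Strassen's algorithm: 7^(log2(256)) = 7^8 = 5764801 multiplications
Difference: 4826809 - 5764801 = -937992 (Strassen uses MORE here due to padding overhead — for small or just-over-power-of-2 n, padding can outweigh the per-level savings)

Standard: 4826809 multiplications (169^3). Strassen: 5764801 multiplications (7^8, after padding to 256x256). Strassen reduces 8 recursive multiplications to 7 at each level.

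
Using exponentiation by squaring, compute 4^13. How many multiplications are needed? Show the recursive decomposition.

Computing 4^13 by squaring (build up from 4^1; each line after the first costs one multiplication):

4^1 = 4
4^2 = (4^1)^2 = 4^2 = 16
4^3 = 4 * 4^2 = 4 * 16 = 64
4^6 = (4^3)^2 = 64^2 = 4096
4^12 = (4^6)^2 = 4096^2 = 16777216
4^13 = 4 * 4^12 = 4 * 16777216 = 67108864

Result: 67108864
Multiplications needed: 5 (5 lines after 4^1)

4^13 = 67108864. Using exponentiation by squaring, this requires 5 multiplications. The key idea: if the exponent is even, square the half-power; if odd, multiply by the base once.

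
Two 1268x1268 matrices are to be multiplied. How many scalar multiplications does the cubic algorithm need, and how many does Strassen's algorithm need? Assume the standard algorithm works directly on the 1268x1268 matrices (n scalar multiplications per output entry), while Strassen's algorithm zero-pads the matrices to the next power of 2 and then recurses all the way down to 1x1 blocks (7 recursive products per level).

Matrix multiplication for 1268x1268 matrices:

Strassen's algorithm requires power-of-2 dimensions. Pad 1268x1268 to 2048x2048 (next power of 2).

Standard algorithm: 1268^3 = 2038720832 multiplications
Strassen's algorithm: 7^(log2(2048)) = 7^11 = 1977326743 multiplications
Savings: 2038720832 - 1977326743 = 61394089 multiplications

Standard: 2038720832 multiplications (1268^3). Strassen: 1977326743 multiplications (7^11, after padding to 2048x2048). Strassen reduces 8 recursive multiplications to 7 at each level.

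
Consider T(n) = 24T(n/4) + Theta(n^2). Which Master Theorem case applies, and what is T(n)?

Master Theorem for T(n) = 24T(n/4) + O(n^2):

a = 24, b = 4, c = 2
log_b(a) = log_4(24) = 2.2925

Case 1: c = 2 < log_4(24) = 2.2925
T(n) = O(n^(log_4 24))

For T(n) = 24T(n/4) + O(n^2): log_4(24) = 2.2925. This is Case 1 of the Master Theorem (c < log_b(a), work dominated by leaves), giving O(n^(log_4 24)).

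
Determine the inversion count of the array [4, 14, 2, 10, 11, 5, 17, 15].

Finding inversions in [4, 14, 2, 10, 11, 5, 17, 15]:

(0, 2): arr[0]=4 > arr[2]=2
(1, 2): arr[1]=14 > arr[2]=2
(1, 3): arr[1]=14 > arr[3]=10
(1, 4): arr[1]=14 > arr[4]=11
(1, 5): arr[1]=14 > arr[5]=5
(3, 5): arr[3]=10 > arr[5]=5
(4, 5): arr[4]=11 > arr[5]=5
(6, 7): arr[6]=17 > arr[7]=15

Total inversions: 8

The array has 8 inversion(s): (0,2), (1,2), (1,3), (1,4), (1,5), (3,5), (4,5), (6,7). Each pair (i,j) satisfies i < j and arr[i] > arr[j].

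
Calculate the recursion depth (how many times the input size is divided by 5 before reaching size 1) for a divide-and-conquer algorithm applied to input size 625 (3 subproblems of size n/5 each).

For divide and conquer with division factor 5:

Problem sizes at each level:
Level 0: 625
Level 1: 125
Level 2: 25
Level 3: 5
Level 4: 1

The root is level 0 and the size-1 base case is level 4 (the tree spans levels 0 through 4, i.e. 5 levels counting the root), so the depth is the number of divisions: log_5(625) = 4

The recursion tree depth is log_5(625) = 4. At each level, the problem size is divided by 5, so it takes 4 divisions to reduce to a base case of size 1. The algorithm makes 3 recursive calls at each level.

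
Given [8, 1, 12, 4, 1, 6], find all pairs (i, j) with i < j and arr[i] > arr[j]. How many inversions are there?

Finding inversions in [8, 1, 12, 4, 1, 6]:

(0, 1): arr[0]=8 > arr[1]=1
(0, 3): arr[0]=8 > arr[3]=4
(0, 4): arr[0]=8 > arr[4]=1
(0, 5): arr[0]=8 > arr[5]=6
(2, 3): arr[2]=12 > arr[3]=4
(2, 4): arr[2]=12 > arr[4]=1
(2, 5): arr[2]=12 > arr[5]=6
(3, 4): arr[3]=4 > arr[4]=1

Total inversions: 8

The array has 8 inversion(s): (0,1), (0,3), (0,4), (0,5), (2,3), (2,4), (2,5), (3,4). Each pair (i,j) satisfies i < j and arr[i] > arr[j].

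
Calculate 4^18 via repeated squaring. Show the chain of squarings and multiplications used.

Computing 4^18 by squaring (build up from 4^1; each line after the first costs one multiplication):

4^1 = 4
4^2 = (4^1)^2 = 4^2 = 16
4^4 = (4^2)^2 = 16^2 = 256
4^8 = (4^4)^2 = 256^2 = 65536
4^9 = 4 * 4^8 = 4 * 65536 = 262144
4^18 = (4^9)^2 = 262144^2 = 68719476736

Result: 68719476736
Multiplications needed: 5 (5 lines after 4^1)

4^18 = 68719476736. Using exponentiation by squaring, this requires 5 multiplications. The key idea: if the exponent is even, square the half-power; if odd, multiply by the base once.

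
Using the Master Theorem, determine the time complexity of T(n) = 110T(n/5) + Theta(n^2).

Master Theorem for T(n) = 110T(n/5) + O(n^2):

a = 110, b = 5, c = 2
log_b(a) = log_5(110) = 2.9206

Case 1: c = 2 < log_5(110) = 2.9206
T(n) = O(n^(log_5 110))

For T(n) = 110T(n/5) + O(n^2): log_5(110) = 2.9206. This is Case 1 of the Master Theorem (c < log_b(a), work dominated by leaves), giving O(n^(log_5 110)).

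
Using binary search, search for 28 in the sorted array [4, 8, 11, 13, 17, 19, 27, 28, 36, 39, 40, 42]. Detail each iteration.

Binary search for 28 in [4, 8, 11, 13, 17, 19, 27, 28, 36, 39, 40, 42]:

lo=0, hi=11, mid=5, arr[mid]=19 -> 19 < 28, search right half
lo=6, hi=11, mid=8, arr[mid]=36 -> 36 > 28, search left half
lo=6, hi=7, mid=6, arr[mid]=27 -> 27 < 28, search right half
lo=7, hi=7, mid=7, arr[mid]=28 -> Found target at index 7!

Binary search finds 28 at index 7 after 4 comparisons. The search repeatedly halves the search space by comparing with the middle element.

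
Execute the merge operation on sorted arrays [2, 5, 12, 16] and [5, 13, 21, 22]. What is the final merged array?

Merging process:

Compare 2 vs 5: take 2 from left. Merged: [2]
Compare 5 vs 5: take 5 from left. Merged: [2, 5]
Compare 12 vs 5: take 5 from right. Merged: [2, 5, 5]
Compare 12 vs 13: take 12 from left. Merged: [2, 5, 5, 12]
Compare 16 vs 13: take 13 from right. Merged: [2, 5, 5, 12, 13]
Compare 16 vs 21: take 16 from left. Merged: [2, 5, 5, 12, 13, 16]
Append remaining from right: [21, 22]. Merged: [2, 5, 5, 12, 13, 16, 21, 22]

Final merged array: [2, 5, 5, 12, 13, 16, 21, 22]
Total comparisons: 6

The merged array is [2, 5, 5, 12, 13, 16, 21, 22], requiring 6 comparisons. The merge step runs in O(n) time where n is the total number of elements.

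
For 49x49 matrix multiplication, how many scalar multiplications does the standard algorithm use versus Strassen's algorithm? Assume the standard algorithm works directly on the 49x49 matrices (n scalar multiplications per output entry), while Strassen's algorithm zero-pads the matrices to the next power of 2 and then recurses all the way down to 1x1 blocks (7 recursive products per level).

Matrix multiplication for 49x49 matrices:

Strassen's algorithm requires power-of-2 dimensions. Pad 49x49 to 64x64 (next power of 2).

Standard algorithm: 49^3 = 117649 multiplications
Strassen's algorithm: 7^(log2(64)) = 7^6 = 117649 multiplications
Savings: 117649 - 117649 = 0 multiplications

Standard: 117649 multiplications (49^3). Strassen: 117649 multiplications (7^6, after padding to 64x64). Strassen reduces 8 recursive multiplications to 7 at each level.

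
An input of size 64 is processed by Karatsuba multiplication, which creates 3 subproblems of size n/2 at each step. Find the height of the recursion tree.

For divide and conquer with division factor 2:

Problem sizes at each level:
Level 0: 64
Level 1: 32
Level 2: 16
Level 3: 8
Level 4: 4
Level 5: 2
Level 6: 1

The root is level 0 and the size-1 base case is level 6 (the tree spans levels 0 through 6, i.e. 7 levels counting the root), so the depth is the number of divisions: log_2(64) = 6

The recursion tree depth is log_2(64) = 6. At each level, the problem size is divided by 2, so it takes 6 divisions to reduce to a base case of size 1. The algorithm makes 3 recursive calls at each level.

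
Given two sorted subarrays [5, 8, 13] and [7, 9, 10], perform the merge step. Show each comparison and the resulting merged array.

Merging process:

Compare 5 vs 7: take 5 from left. Merged: [5]
Compare 8 vs 7: take 7 from right. Merged: [5, 7]
Compare 8 vs 9: take 8 from left. Merged: [5, 7, 8]
Compare 13 vs 9: take 9 from right. Merged: [5, 7, 8, 9]
Compare 13 vs 10: take 10 from right. Merged: [5, 7, 8, 9, 10]
Append remaining from left: [13]. Merged: [5, 7, 8, 9, 10, 13]

Final merged array: [5, 7, 8, 9, 10, 13]
Total comparisons: 5

The merged array is [5, 7, 8, 9, 10, 13], requiring 5 comparisons. The merge step runs in O(n) time where n is the total number of elements.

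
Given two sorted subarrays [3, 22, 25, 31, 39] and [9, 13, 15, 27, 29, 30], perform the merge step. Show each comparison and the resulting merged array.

Merging process:

Compare 3 vs 9: take 3 from left. Merged: [3]
Compare 22 vs 9: take 9 from right. Merged: [3, 9]
Compare 22 vs 13: take 13 from right. Merged: [3, 9, 13]
Compare 22 vs 15: take 15 from right. Merged: [3, 9, 13, 15]
Compare 22 vs 27: take 22 from left. Merged: [3, 9, 13, 15, 22]
Compare 25 vs 27: take 25 from left. Merged: [3, 9, 13, 15, 22, 25]
Compare 31 vs 27: take 27 from right. Merged: [3, 9, 13, 15, 22, 25, 27]
Compare 31 vs 29: take 29 from right. Merged: [3, 9, 13, 15, 22, 25, 27, 29]
Compare 31 vs 30: take 30 from right. Merged: [3, 9, 13, 15, 22, 25, 27, 29, 30]
Append remaining from left: [31, 39]. Merged: [3, 9, 13, 15, 22, 25, 27, 29, 30, 31, 39]

Final merged array: [3, 9, 13, 15, 22, 25, 27, 29, 30, 31, 39]
Total comparisons: 9

The merged array is [3, 9, 13, 15, 22, 25, 27, 29, 30, 31, 39], requiring 9 comparisons. The merge step runs in O(n) time where n is the total number of elements.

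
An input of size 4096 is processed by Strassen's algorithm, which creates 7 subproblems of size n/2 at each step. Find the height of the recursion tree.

For divide and conquer with division factor 2:

Problem sizes at each level:
Level 0: 4096
Level 1: 2048
Level 2: 1024
Level 3: 512
Level 4: 256
Level 5: 128
Level 6: 64
Level 7: 32
Level 8: 16
Level 9: 8
Level 10: 4
Level 11: 2
Level 12: 1

The root is level 0 and the size-1 base case is level 12 (the tree spans levels 0 through 12, i.e. 13 levels counting the root), so the depth is the number of divisions: log_2(4096) = 12

The recursion tree depth is log_2(4096) = 12. At each level, the problem size is divided by 2, so it takes 12 divisions to reduce to a base case of size 1. The algorithm makes 7 recursive calls at each level.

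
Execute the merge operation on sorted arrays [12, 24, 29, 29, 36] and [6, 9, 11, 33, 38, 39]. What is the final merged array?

Merging process:

Compare 12 vs 6: take 6 from right. Merged: [6]
Compare 12 vs 9: take 9 from right. Merged: [6, 9]
Compare 12 vs 11: take 11 from right. Merged: [6, 9, 11]
Compare 12 vs 33: take 12 from left. Merged: [6, 9, 11, 12]
Compare 24 vs 33: take 24 from left. Merged: [6, 9, 11, 12, 24]
Compare 29 vs 33: take 29 from left. Merged: [6, 9, 11, 12, 24, 29]
Compare 29 vs 33: take 29 from left. Merged: [6, 9, 11, 12, 24, 29, 29]
Compare 36 vs 33: take 33 from right. Merged: [6, 9, 11, 12, 24, 29, 29, 33]
Compare 36 vs 38: take 36 from left. Merged: [6, 9, 11, 12, 24, 29, 29, 33, 36]
Append remaining from right: [38, 39]. Merged: [6, 9, 11, 12, 24, 29, 29, 33, 36, 38, 39]

Final merged array: [6, 9, 11, 12, 24, 29, 29, 33, 36, 38, 39]
Total comparisons: 9

The merged array is [6, 9, 11, 12, 24, 29, 29, 33, 36, 38, 39], requiring 9 comparisons. The merge step runs in O(n) time where n is the total number of elements.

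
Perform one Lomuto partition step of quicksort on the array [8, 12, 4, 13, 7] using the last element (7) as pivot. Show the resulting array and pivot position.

Lomuto partition with pivot = 7:

Initial array: [8, 12, 4, 13, 7]

arr[0]=8 > 7: no swap
arr[1]=12 > 7: no swap
arr[2]=4 <= 7: swap with position 0, array becomes [4, 12, 8, 13, 7]
arr[3]=13 > 7: no swap

Place pivot at position 1: [4, 7, 8, 13, 12]
Pivot position: 1

After partitioning with pivot 7, the array becomes [4, 7, 8, 13, 12]. The pivot is placed at index 1. All elements to the left of the pivot are <= 7, and all elements to the right are > 7.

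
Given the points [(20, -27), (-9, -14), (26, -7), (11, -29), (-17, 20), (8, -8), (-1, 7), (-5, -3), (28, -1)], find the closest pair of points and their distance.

Computing all pairwise distances among 9 points:

d((20, -27), (-9, -14)) = 31.7805
d((20, -27), (26, -7)) = 20.8806
d((20, -27), (11, -29)) = 9.2195
d((20, -27), (-17, 20)) = 59.8164
d((20, -27), (8, -8)) = 22.4722
d((20, -27), (-1, 7)) = 39.9625
d((20, -27), (-5, -3)) = 34.6554
d((20, -27), (28, -1)) = 27.2029
d((-9, -14), (26, -7)) = 35.6931
d((-9, -14), (11, -29)) = 25.0
d((-9, -14), (-17, 20)) = 34.9285
d((-9, -14), (8, -8)) = 18.0278
d((-9, -14), (-1, 7)) = 22.4722
d((-9, -14), (-5, -3)) = 11.7047
d((-9, -14), (28, -1)) = 39.2173
d((26, -7), (11, -29)) = 26.6271
d((26, -7), (-17, 20)) = 50.774
d((26, -7), (8, -8)) = 18.0278
d((26, -7), (-1, 7)) = 30.4138
d((26, -7), (-5, -3)) = 31.257
d((26, -7), (28, -1)) = 6.3246 <-- minimum
d((11, -29), (-17, 20)) = 56.4358
d((11, -29), (8, -8)) = 21.2132
d((11, -29), (-1, 7)) = 37.9473
d((11, -29), (-5, -3)) = 30.5287
d((11, -29), (28, -1)) = 32.7567
d((-17, 20), (8, -8)) = 37.5366
d((-17, 20), (-1, 7)) = 20.6155
d((-17, 20), (-5, -3)) = 25.9422
d((-17, 20), (28, -1)) = 49.6588
d((8, -8), (-1, 7)) = 17.4929
d((8, -8), (-5, -3)) = 13.9284
d((8, -8), (28, -1)) = 21.1896
d((-1, 7), (-5, -3)) = 10.7703
d((-1, 7), (28, -1)) = 30.0832
d((-5, -3), (28, -1)) = 33.0606

Closest pair: (26, -7) and (28, -1) with distance 6.3246

The closest pair is (26, -7) and (28, -1) with Euclidean distance 6.3246. For 9 points, brute-force pairwise comparison is shown above. For large n, the divide-and-conquer algorithm (sort by x, recurse on halves, check the dividing strip) achieves O(n log n).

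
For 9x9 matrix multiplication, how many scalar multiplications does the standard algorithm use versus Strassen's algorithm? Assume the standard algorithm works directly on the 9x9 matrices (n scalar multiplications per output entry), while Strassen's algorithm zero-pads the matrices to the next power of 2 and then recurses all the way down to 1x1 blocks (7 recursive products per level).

Matrix multiplication for 9x9 matrices:

Strassen's algorithm requires power-of-2 dimensions. Pad 9x9 to 16x16 (next power of 2).

Standard algorithm: 9^3 = 729 multiplications
Strassen's algorithm: 7^(log2(16)) = 7^4 = 2401 multiplications
Difference: 729 - 2401 = -1672 (Strassen uses MORE here due to padding overhead — for small or just-over-power-of-2 n, padding can outweigh the per-level savings)

Standard: 729 multiplications (9^3). Strassen: 2401 multiplications (7^4, after padding to 16x16). Strassen reduces 8 recursive multiplications to 7 at each level.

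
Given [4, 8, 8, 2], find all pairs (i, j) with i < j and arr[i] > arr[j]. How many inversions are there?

Finding inversions in [4, 8, 8, 2]:

(0, 3): arr[0]=4 > arr[3]=2
(1, 3): arr[1]=8 > arr[3]=2
(2, 3): arr[2]=8 > arr[3]=2

Total inversions: 3

The array has 3 inversion(s): (0,3), (1,3), (2,3). Each pair (i,j) satisfies i < j and arr[i] > arr[j].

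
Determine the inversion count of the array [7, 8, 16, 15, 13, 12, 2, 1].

Finding inversions in [7, 8, 16, 15, 13, 12, 2, 1]:

(0, 6): arr[0]=7 > arr[6]=2
(0, 7): arr[0]=7 > arr[7]=1
(1, 6): arr[1]=8 > arr[6]=2
(1, 7): arr[1]=8 > arr[7]=1
(2, 3): arr[2]=16 > arr[3]=15
(2, 4): arr[2]=16 > arr[4]=13
(2, 5): arr[2]=16 > arr[5]=12
(2, 6): arr[2]=16 > arr[6]=2
(2, 7): arr[2]=16 > arr[7]=1
(3, 4): arr[3]=15 > arr[4]=13
(3, 5): arr[3]=15 > arr[5]=12
(3, 6): arr[3]=15 > arr[6]=2
(3, 7): arr[3]=15 > arr[7]=1
(4, 5): arr[4]=13 > arr[5]=12
(4, 6): arr[4]=13 > arr[6]=2
(4, 7): arr[4]=13 > arr[7]=1
(5, 6): arr[5]=12 > arr[6]=2
(5, 7): arr[5]=12 > arr[7]=1
(6, 7): arr[6]=2 > arr[7]=1

Total inversions: 19

The array has 19 inversion(s): (0,6), (0,7), (1,6), (1,7), (2,3), (2,4), (2,5), (2,6), (2,7), (3,4), (3,5), (3,6), (3,7), (4,5), (4,6), (4,7), (5,6), (5,7), (6,7). Each pair (i,j) satisfies i < j and arr[i] > arr[j].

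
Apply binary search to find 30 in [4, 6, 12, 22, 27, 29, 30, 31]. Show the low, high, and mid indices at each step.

Binary search for 30 in [4, 6, 12, 22, 27, 29, 30, 31]:

lo=0, hi=7, mid=3, arr[mid]=22 -> 22 < 30, search right half
lo=4, hi=7, mid=5, arr[mid]=29 -> 29 < 30, search right half
lo=6, hi=7, mid=6, arr[mid]=30 -> Found target at index 6!

Binary search finds 30 at index 6 after 3 comparisons. The search repeatedly halves the search space by comparing with the middle element.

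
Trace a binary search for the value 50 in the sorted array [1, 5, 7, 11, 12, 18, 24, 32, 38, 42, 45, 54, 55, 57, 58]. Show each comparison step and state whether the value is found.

Binary search for 50 in [1, 5, 7, 11, 12, 18, 24, 32, 38, 42, 45, 54, 55, 57, 58]:

lo=0, hi=14, mid=7, arr[mid]=32 -> 32 < 50, search right half
lo=8, hi=14, mid=11, arr[mid]=54 -> 54 > 50, search left half
lo=8, hi=10, mid=9, arr[mid]=42 -> 42 < 50, search right half
lo=10, hi=10, mid=10, arr[mid]=45 -> 45 < 50, search right half
lo=11 > hi=10, target 50 not found

Binary search determines that 50 is not in the array after 4 comparisons. The search space was exhausted without finding the target.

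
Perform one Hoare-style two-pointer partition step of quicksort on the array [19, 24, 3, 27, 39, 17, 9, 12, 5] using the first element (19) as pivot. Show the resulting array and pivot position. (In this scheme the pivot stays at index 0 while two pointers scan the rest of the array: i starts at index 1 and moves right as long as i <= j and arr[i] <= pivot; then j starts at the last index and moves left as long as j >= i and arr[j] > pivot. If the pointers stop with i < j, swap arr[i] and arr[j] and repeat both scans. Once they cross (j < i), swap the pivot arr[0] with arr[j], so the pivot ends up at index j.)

Hoare-style two-pointer partition with pivot = 19:

Initial array: [19, 24, 3, 27, 39, 17, 9, 12, 5]

Pointers start at i = 1, j = 8.
i stops at index 1 (arr[1]=24 > 19), j stops at index 8 (arr[8]=5 <= 19): swap arr[1] and arr[8], array becomes [19, 5, 3, 27, 39, 17, 9, 12, 24]
i stops at index 3 (arr[3]=27 > 19), j stops at index 7 (arr[7]=12 <= 19): swap arr[3] and arr[7], array becomes [19, 5, 3, 12, 39, 17, 9, 27, 24]
i stops at index 4 (arr[4]=39 > 19), j stops at index 6 (arr[6]=9 <= 19): swap arr[4] and arr[6], array becomes [19, 5, 3, 12, 9, 17, 39, 27, 24]
i ends at 6, j ends at 5: the pointers have crossed (j < i), so scanning stops.

Swap pivot arr[0] with arr[5] to place pivot at position 5: [17, 5, 3, 12, 9, 19, 39, 27, 24]
Pivot position: 5

After partitioning with pivot 19, the array becomes [17, 5, 3, 12, 9, 19, 39, 27, 24]. The pivot is placed at index 5. All elements to the left of the pivot are <= 19, and all elements to the right are > 19.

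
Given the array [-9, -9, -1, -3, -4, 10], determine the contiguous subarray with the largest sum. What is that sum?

Using Kadane's algorithm on [-9, -9, -1, -3, -4, 10]:

Scanning through the array:
Position 1 (value -9): max_ending_here = -9, max_so_far = -9
Position 2 (value -1): max_ending_here = -1, max_so_far = -1
Position 3 (value -3): max_ending_here = -3, max_so_far = -1
Position 4 (value -4): max_ending_here = -4, max_so_far = -1
Position 5 (value 10): max_ending_here = 10, max_so_far = 10

Maximum subarray: [10]
Maximum sum: 10

The maximum subarray is [10] with sum 10. This subarray runs from index 5 to index 5.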